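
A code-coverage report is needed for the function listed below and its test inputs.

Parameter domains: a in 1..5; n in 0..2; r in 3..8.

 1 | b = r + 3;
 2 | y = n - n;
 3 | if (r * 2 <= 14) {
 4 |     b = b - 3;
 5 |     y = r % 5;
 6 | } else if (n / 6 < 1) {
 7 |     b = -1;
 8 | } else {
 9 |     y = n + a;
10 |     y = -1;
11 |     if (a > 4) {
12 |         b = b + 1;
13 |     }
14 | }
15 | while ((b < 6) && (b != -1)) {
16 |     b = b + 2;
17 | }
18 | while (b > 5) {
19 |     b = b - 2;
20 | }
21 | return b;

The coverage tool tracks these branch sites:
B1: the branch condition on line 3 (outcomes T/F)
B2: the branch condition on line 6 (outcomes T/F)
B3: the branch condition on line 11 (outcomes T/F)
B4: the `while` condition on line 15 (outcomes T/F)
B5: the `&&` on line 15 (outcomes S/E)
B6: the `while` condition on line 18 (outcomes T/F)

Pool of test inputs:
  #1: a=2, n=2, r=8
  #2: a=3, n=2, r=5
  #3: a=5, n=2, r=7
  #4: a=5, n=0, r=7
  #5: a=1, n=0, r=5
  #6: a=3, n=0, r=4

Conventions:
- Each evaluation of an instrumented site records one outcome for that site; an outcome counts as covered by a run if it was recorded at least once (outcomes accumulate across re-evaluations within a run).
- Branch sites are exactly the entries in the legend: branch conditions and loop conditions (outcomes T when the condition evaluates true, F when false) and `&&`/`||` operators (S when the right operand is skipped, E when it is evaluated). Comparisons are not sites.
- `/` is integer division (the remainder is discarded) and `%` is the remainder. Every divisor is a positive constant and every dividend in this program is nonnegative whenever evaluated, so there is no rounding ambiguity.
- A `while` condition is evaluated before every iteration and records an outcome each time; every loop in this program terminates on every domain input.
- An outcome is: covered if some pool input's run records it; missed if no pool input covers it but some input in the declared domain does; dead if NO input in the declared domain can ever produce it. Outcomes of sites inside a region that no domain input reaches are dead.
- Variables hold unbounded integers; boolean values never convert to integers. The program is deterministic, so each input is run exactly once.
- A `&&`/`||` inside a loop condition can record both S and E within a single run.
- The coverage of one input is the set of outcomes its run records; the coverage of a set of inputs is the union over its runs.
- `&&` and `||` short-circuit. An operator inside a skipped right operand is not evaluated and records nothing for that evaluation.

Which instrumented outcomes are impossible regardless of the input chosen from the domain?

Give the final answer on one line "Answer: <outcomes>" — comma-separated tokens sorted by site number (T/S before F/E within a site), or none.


exhaustive pass over the 90-input domain:
  B2=F: unreachable across the whole domain -> dead
  B3=T: unreachable across the whole domain -> dead
  B3=F: unreachable across the whole domain -> dead
  reachable outcomes have witnesses, e.g. B1=T (e.g. a=1, n=0, r=3), B1=F (e.g. a=1, n=0, r=8), B2=T (e.g. a=1, n=0, r=8), B4=T (e.g. a=1, n=0, r=3)
Answer: B2=F, B3=T, B3=F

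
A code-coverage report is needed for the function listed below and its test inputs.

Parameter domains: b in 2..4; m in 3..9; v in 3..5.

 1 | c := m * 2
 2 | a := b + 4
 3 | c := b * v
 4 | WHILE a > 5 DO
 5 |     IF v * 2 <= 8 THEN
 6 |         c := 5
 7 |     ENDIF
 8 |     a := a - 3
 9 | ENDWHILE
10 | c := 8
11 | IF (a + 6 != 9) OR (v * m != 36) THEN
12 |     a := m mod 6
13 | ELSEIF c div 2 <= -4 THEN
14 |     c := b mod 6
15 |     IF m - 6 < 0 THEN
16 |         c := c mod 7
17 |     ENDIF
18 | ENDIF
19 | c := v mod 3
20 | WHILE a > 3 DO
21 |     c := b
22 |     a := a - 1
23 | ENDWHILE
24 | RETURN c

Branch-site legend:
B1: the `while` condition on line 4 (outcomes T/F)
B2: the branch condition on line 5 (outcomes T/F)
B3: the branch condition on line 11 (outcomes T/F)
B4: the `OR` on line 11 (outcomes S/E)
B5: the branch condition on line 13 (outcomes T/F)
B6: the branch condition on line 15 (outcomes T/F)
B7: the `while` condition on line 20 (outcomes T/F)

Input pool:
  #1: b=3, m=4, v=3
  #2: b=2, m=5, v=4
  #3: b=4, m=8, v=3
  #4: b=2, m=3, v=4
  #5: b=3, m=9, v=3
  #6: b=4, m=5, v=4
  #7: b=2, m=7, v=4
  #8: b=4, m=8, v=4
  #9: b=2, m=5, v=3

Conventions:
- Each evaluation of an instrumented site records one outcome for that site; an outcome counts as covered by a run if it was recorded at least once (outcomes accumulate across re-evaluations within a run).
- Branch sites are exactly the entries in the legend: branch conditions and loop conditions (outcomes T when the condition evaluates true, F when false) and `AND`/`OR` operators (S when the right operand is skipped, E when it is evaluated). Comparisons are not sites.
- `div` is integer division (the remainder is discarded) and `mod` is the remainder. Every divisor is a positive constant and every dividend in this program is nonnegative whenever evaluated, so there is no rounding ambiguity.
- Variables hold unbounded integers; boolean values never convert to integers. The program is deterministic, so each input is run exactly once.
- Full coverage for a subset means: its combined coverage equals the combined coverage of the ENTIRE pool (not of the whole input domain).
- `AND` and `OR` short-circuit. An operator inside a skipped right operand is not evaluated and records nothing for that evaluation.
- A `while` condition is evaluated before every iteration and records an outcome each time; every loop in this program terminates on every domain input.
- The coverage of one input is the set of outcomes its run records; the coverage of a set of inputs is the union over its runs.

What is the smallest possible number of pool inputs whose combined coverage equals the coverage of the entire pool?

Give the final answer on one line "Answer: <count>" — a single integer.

run #1 (b=3, m=4, v=3) records B1=T, B1=F, B2=T, B3=T, B4=S, B7=T, B7=F
run #2 (b=2, m=5, v=4) records B1=T, B1=F, B2=T, B3=T, B4=E, B7=T, B7=F
run #3 (b=4, m=8, v=3) records B1=T, B1=F, B2=T, B3=T, B4=S, B7=F
run #4 (b=2, m=3, v=4) records B1=T, B1=F, B2=T, B3=T, B4=E, B7=F
run #5 (b=3, m=9, v=3) records B1=T, B1=F, B2=T, B3=T, B4=S, B7=F
run #6 (b=4, m=5, v=4) records B1=T, B1=F, B2=T, B3=T, B4=S, B7=T, B7=F
run #7 (b=2, m=7, v=4) records B1=T, B1=F, B2=T, B3=T, B4=E, B7=F
run #8 (b=4, m=8, v=4) records B1=T, B1=F, B2=T, B3=T, B4=S, B7=F
run #9 (b=2, m=5, v=3) records B1=T, B1=F, B2=T, B3=T, B4=E, B7=T, B7=F
pool-wide coverage (8 outcomes): B1=T, B1=F, B2=T, B3=T, B4=S, B4=E, B7=T, B7=F
every size-1 subset falls short of the 8 outcomes (best: 7/8)
size 2: inputs {1, 2} cover all 8 outcomes, and no lexicographically smaller subset of this size does

Answer: 2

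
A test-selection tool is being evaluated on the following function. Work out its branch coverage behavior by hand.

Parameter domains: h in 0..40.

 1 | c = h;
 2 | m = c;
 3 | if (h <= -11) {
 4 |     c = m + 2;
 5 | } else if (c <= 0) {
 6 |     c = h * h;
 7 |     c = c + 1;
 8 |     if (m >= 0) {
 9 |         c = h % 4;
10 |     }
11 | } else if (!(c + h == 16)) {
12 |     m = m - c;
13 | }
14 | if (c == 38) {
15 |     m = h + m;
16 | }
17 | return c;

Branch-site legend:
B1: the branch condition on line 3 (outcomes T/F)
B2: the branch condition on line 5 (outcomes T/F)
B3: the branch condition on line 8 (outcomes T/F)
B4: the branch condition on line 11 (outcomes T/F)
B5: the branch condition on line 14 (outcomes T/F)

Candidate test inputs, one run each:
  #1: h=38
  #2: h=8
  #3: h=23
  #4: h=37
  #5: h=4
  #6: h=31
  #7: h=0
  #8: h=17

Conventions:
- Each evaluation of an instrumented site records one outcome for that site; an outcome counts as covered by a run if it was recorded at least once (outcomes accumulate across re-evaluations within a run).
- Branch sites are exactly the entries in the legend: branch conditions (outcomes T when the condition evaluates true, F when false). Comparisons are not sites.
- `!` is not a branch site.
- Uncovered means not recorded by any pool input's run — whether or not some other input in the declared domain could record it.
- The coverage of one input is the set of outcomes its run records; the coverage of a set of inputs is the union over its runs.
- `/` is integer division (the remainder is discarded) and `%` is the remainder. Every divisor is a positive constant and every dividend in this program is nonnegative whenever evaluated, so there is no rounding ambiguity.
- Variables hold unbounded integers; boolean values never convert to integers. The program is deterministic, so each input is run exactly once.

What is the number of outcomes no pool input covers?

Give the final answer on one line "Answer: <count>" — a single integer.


input #1 (h=38): events B1->F, B2->F, B4->T, B5->T; covers B1=F, B2=F, B4=T, B5=T
input #2 (h=8): events B1->F, B2->F, B4->F, B5->F; covers B1=F, B2=F, B4=F, B5=F
input #3 (h=23): events B1->F, B2->F, B4->T, B5->F; covers B1=F, B2=F, B4=T, B5=F
input #4 (h=37): events B1->F, B2->F, B4->T, B5->F; covers B1=F, B2=F, B4=T, B5=F
input #5 (h=4): events B1->F, B2->F, B4->T, B5->F; covers B1=F, B2=F, B4=T, B5=F
input #6 (h=31): events B1->F, B2->F, B4->T, B5->F; covers B1=F, B2=F, B4=T, B5=F
input #7 (h=0): events B1->F, B2->T, B3->T, B5->F; covers B1=F, B2=T, B3=T, B5=F
input #8 (h=17): events B1->F, B2->F, B4->T, B5->F; covers B1=F, B2=F, B4=T, B5=F
union over the pool: B1=F, B2=T, B2=F, B3=T, B4=T, B4=F, B5=T, B5=F
uncovered (2 of 10): B1=T, B3=F
Answer: 2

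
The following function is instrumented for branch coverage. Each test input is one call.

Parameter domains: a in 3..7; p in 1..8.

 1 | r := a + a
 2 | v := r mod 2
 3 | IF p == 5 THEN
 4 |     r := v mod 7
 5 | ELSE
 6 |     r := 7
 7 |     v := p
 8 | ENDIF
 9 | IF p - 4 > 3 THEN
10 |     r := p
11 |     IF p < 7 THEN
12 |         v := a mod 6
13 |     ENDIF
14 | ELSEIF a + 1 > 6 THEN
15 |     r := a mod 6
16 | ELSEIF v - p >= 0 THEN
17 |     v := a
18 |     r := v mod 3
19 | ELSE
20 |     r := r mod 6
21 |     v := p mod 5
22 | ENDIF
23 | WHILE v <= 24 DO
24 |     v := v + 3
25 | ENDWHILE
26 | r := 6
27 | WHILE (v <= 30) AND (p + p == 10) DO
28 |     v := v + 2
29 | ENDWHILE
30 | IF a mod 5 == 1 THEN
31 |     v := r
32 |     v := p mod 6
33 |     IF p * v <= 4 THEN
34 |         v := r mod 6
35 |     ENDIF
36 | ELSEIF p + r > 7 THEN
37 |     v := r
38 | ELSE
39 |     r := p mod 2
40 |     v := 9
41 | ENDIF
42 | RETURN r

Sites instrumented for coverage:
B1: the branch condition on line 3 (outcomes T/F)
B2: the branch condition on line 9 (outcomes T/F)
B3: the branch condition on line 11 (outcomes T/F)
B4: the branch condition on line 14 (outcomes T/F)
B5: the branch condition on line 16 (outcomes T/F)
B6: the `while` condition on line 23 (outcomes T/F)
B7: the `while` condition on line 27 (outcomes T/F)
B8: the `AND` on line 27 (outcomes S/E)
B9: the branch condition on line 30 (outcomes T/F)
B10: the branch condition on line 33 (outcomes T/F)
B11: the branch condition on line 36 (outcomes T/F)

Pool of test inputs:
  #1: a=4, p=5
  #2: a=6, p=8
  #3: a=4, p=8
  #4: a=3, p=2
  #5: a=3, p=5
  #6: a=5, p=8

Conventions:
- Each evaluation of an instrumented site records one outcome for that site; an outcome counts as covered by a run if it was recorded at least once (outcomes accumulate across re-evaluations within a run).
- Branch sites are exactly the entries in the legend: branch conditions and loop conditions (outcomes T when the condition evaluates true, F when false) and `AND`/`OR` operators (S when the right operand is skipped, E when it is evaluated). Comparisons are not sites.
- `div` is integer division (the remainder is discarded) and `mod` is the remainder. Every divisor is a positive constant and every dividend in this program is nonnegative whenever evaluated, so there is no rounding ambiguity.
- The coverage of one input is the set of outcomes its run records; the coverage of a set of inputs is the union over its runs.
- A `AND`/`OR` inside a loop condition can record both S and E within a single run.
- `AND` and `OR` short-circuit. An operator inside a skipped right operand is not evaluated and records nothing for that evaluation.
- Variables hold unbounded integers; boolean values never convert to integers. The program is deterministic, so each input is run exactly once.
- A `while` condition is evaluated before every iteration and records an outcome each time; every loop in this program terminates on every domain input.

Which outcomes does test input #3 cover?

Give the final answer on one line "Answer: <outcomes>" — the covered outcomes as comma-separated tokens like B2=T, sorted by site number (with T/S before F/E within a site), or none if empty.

Tracing the run of input #3 (a=4, p=8):
  B1->F, B2->T, B3->F, B6->T, B6->T, B6->T, B6->T, B6->T, B6->T, B6->F
  B8->E, B7->F, B9->F, B11->T
collecting distinct outcomes: B1=F, B2=T, B3=F, B6=T, B6=F, B7=F, B8=E, B9=F, B11=T

Answer: B1=F, B2=T, B3=F, B6=T, B6=F, B7=F, B8=E, B9=F, B11=T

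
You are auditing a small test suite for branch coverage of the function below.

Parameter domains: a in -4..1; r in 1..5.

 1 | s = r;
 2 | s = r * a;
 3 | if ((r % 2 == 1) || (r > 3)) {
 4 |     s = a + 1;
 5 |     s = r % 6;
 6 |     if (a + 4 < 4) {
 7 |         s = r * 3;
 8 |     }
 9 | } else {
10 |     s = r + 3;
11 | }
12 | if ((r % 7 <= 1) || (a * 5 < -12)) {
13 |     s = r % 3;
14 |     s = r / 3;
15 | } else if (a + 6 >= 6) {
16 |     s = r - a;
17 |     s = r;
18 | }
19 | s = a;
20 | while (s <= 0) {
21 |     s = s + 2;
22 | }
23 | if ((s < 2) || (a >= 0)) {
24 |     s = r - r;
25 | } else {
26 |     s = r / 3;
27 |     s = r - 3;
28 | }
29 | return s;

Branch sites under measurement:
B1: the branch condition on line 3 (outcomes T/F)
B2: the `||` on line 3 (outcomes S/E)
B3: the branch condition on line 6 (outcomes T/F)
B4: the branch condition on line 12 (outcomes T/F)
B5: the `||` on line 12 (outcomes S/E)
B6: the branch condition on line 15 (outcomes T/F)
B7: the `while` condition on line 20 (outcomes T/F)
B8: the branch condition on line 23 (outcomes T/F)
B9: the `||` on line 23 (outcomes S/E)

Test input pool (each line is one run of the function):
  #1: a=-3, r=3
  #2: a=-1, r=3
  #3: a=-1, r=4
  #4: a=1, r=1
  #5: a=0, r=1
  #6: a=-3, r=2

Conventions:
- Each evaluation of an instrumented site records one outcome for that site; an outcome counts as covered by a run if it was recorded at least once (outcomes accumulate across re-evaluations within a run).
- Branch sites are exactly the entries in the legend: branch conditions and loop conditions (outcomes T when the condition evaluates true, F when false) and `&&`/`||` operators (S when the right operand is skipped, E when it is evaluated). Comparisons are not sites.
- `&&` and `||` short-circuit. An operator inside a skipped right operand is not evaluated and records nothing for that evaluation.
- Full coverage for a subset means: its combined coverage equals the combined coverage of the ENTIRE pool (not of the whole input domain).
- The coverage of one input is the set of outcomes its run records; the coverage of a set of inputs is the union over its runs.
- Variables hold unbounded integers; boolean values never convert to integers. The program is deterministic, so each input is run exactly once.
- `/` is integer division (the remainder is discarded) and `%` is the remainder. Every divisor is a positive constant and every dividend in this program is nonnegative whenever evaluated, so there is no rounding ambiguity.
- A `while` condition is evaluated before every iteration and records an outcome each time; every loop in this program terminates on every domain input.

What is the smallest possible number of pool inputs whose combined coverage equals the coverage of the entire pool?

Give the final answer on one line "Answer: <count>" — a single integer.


input #1 (a=-3, r=3): covers B1=T, B2=S, B3=T, B4=T, B5=E, B7=T, B7=F, B8=T, B9=S
input #2 (a=-1, r=3): covers B1=T, B2=S, B3=T, B4=F, B5=E, B6=F, B7=T, B7=F, B8=T, B9=S
input #3 (a=-1, r=4): covers B1=T, B2=E, B3=T, B4=F, B5=E, B6=F, B7=T, B7=F, B8=T, B9=S
input #4 (a=1, r=1): covers B1=T, B2=S, B3=F, B4=T, B5=S, B7=F, B8=T, B9=S
input #5 (a=0, r=1): covers B1=T, B2=S, B3=F, B4=T, B5=S, B7=T, B7=F, B8=T, B9=E
input #6 (a=-3, r=2): covers B1=F, B2=E, B4=T, B5=E, B7=T, B7=F, B8=T, B9=S
the full pool covers 16 outcomes: B1=T, B1=F, B2=S, B2=E, B3=T, B3=F, B4=T, B4=F, B5=S, B5=E, B6=F, B7=T, B7=F, B8=T, B9=S, B9=E
checked all size-1 subsets: none covers 16 outcomes (max 10/16)
checked all size-2 subsets: none covers 16 outcomes (max 15/16)
inputs {2, 5, 6} (size 3) cover everything; no size-3 subset with a lexicographically smaller index list covers all 16
Answer: 3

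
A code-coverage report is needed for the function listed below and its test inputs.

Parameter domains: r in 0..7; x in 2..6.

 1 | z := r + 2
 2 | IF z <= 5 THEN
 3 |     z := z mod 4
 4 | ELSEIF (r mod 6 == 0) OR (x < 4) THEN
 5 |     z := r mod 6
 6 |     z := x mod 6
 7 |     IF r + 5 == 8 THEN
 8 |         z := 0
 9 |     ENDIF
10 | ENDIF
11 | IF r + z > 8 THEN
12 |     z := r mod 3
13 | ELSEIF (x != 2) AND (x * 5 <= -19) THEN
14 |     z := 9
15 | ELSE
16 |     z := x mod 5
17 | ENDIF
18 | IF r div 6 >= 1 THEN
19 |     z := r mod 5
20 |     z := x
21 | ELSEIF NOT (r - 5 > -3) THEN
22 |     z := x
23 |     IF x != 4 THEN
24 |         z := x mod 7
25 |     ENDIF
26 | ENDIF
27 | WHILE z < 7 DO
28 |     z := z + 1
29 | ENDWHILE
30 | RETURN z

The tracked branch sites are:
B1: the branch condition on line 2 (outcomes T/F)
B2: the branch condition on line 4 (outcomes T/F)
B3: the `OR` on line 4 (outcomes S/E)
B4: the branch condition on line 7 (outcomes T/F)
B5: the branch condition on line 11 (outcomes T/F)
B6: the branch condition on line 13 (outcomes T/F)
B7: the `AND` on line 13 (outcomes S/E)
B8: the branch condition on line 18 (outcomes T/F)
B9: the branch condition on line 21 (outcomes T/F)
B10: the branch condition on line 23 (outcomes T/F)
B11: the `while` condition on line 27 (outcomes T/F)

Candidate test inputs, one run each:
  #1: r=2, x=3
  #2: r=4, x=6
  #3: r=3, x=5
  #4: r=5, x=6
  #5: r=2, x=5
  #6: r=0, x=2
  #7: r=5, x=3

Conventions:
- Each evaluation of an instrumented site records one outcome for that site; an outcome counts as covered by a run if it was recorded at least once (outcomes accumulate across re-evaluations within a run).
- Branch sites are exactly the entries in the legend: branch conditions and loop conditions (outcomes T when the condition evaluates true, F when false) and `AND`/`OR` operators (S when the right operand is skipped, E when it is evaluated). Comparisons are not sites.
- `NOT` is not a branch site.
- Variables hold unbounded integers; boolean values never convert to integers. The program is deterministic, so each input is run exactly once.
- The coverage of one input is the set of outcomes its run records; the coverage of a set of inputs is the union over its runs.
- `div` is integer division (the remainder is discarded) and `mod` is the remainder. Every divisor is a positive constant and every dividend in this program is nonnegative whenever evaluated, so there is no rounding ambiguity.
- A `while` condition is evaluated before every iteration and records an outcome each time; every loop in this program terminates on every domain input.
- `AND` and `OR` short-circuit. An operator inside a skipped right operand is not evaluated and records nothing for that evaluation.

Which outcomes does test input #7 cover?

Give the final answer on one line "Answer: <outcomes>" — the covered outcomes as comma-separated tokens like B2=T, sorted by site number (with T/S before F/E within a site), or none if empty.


Running input #7 (r=5, x=3), event by event:
  B1->F, B3->E, B2->T, B4->F, B5->F, B7->E, B6->F, B8->F, B9->F, B11->T
  B11->T, B11->T, B11->T, B11->F
collecting distinct outcomes: B1=F, B2=T, B3=E, B4=F, B5=F, B6=F, B7=E, B8=F, B9=F, B11=T, B11=F
Answer: B1=F, B2=T, B3=E, B4=F, B5=F, B6=F, B7=E, B8=F, B9=F, B11=T, B11=F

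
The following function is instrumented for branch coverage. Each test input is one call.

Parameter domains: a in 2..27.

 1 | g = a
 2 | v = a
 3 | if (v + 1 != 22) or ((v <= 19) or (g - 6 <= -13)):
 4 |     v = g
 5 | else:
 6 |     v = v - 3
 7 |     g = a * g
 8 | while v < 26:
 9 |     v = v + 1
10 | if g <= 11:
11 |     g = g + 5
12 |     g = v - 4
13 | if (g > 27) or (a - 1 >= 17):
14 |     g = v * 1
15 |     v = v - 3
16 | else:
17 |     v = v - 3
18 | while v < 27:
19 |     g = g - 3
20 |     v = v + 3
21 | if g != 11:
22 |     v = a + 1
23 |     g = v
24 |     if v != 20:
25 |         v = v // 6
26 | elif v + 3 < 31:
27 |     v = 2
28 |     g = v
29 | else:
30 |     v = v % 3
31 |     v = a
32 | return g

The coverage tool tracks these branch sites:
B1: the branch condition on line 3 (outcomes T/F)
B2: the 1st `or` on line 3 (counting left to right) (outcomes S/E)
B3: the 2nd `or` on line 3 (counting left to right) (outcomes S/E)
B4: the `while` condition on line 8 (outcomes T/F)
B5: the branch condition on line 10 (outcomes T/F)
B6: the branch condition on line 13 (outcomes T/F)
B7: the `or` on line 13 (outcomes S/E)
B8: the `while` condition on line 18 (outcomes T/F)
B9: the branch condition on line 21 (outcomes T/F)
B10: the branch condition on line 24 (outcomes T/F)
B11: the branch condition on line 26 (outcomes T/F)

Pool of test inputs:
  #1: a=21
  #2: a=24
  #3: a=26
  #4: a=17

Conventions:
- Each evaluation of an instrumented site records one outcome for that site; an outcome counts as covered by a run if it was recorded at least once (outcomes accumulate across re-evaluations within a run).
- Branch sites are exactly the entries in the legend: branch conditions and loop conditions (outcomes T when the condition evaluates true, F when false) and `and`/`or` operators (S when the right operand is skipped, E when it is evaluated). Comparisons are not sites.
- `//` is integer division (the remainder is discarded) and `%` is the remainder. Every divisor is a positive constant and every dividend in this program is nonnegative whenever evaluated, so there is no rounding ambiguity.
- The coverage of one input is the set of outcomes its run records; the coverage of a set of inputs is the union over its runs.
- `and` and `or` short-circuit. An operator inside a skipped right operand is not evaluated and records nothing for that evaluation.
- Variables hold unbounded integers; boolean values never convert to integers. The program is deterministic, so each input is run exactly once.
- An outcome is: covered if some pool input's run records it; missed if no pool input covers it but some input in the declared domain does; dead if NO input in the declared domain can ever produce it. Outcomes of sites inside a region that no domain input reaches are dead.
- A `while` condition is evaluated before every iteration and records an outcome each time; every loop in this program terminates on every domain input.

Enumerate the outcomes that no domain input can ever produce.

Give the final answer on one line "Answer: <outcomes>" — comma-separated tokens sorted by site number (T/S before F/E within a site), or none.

sweeping the full domain (26 inputs) for each outcome:
  B3=S: never recorded by any domain input -> dead
  B11=T: never recorded by any domain input -> dead
  reachable outcomes have witnesses, e.g. B1=T (e.g. a=2), B1=F (e.g. a=21), B2=S (e.g. a=2), B2=E (e.g. a=21)

Answer: B3=S, B11=T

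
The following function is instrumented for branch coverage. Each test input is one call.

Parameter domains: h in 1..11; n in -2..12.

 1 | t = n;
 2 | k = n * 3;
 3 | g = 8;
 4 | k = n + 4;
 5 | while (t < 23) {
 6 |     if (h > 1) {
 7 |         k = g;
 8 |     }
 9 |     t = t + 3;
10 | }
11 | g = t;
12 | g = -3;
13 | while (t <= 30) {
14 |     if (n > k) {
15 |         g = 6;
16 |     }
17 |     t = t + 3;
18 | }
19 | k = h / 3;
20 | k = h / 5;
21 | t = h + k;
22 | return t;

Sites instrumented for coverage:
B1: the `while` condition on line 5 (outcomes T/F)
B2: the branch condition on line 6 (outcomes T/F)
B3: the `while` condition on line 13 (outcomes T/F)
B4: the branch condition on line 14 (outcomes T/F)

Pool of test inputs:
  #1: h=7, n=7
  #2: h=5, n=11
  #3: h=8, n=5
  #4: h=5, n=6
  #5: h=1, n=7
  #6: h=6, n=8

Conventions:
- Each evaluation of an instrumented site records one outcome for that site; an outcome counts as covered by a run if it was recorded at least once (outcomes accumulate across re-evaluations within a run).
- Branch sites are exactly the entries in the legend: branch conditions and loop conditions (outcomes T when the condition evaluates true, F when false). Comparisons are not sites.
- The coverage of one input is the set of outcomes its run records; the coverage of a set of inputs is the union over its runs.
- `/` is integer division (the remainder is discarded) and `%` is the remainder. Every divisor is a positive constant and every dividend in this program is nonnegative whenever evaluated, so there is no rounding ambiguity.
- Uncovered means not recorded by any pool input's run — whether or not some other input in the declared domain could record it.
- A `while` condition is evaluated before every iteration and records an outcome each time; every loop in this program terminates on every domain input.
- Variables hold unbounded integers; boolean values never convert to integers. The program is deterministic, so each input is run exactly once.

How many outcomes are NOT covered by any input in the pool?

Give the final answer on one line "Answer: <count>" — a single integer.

run #1 (h=7, n=7) runs B1->T, B2->T, B1->T, B2->T, B1->T, B2->T, B1->T, B2->T, B1->T, B2->T, B1->T, B2->T, B1->F, B3->T, ...; records B1=T, B1=F, B2=T, B3=T, B3=F, B4=F
run #2 (h=5, n=11) runs B1->T, B2->T, B1->T, B2->T, B1->T, B2->T, B1->T, B2->T, B1->F, B3->T, B4->T, B3->T, B4->T, B3->T, ...; records B1=T, B1=F, B2=T, B3=T, B3=F, B4=T
run #3 (h=8, n=5) runs B1->T, B2->T, B1->T, B2->T, B1->T, B2->T, B1->T, B2->T, B1->T, B2->T, B1->T, B2->T, B1->F, B3->T, ...; records B1=T, B1=F, B2=T, B3=T, B3=F, B4=F
run #4 (h=5, n=6) runs B1->T, B2->T, B1->T, B2->T, B1->T, B2->T, B1->T, B2->T, B1->T, B2->T, B1->T, B2->T, B1->F, B3->T, ...; records B1=T, B1=F, B2=T, B3=T, B3=F, B4=F
run #5 (h=1, n=7) runs B1->T, B2->F, B1->T, B2->F, B1->T, B2->F, B1->T, B2->F, B1->T, B2->F, B1->T, B2->F, B1->F, B3->T, ...; records B1=T, B1=F, B2=F, B3=T, B3=F, B4=F
run #6 (h=6, n=8) runs B1->T, B2->T, B1->T, B2->T, B1->T, B2->T, B1->T, B2->T, B1->T, B2->T, B1->F, B3->T, B4->F, B3->T, ...; records B1=T, B1=F, B2=T, B3=T, B3=F, B4=F
union over the pool: B1=T, B1=F, B2=T, B2=F, B3=T, B3=F, B4=T, B4=F
uncovered (0 of 8): none

Answer: 0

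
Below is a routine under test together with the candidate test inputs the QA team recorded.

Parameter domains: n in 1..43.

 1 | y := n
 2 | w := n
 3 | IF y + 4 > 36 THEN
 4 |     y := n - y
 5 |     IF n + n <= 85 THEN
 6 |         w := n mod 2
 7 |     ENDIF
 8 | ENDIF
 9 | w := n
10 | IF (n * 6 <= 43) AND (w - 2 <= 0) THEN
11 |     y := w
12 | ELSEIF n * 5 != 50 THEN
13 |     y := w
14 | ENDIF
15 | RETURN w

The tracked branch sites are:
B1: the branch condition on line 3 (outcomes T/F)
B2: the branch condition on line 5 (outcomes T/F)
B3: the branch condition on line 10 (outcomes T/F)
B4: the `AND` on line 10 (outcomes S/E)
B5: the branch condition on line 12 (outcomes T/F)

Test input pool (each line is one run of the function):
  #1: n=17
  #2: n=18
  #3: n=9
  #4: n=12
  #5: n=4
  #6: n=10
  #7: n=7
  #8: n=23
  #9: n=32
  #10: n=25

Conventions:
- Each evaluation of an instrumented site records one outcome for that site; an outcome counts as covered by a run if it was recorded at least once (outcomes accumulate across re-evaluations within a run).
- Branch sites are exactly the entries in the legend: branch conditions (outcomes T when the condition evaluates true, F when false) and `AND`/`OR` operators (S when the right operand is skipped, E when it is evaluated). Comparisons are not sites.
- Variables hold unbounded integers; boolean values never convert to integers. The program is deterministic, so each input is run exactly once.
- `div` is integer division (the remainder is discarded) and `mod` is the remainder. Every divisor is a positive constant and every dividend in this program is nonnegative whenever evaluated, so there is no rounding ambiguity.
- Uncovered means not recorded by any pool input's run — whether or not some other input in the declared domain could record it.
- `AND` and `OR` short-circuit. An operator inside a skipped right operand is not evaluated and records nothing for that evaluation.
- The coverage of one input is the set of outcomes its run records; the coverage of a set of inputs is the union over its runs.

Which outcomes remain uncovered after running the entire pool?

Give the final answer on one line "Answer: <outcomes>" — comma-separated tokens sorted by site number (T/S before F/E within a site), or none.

input #1, n=17: events B1->F, B4->S, B3->F, B5->T; outcomes B1=F, B3=F, B4=S, B5=T
input #2, n=18: events B1->F, B4->S, B3->F, B5->T; outcomes B1=F, B3=F, B4=S, B5=T
input #3, n=9: events B1->F, B4->S, B3->F, B5->T; outcomes B1=F, B3=F, B4=S, B5=T
input #4, n=12: events B1->F, B4->S, B3->F, B5->T; outcomes B1=F, B3=F, B4=S, B5=T
input #5, n=4: events B1->F, B4->E, B3->F, B5->T; outcomes B1=F, B3=F, B4=E, B5=T
input #6, n=10: events B1->F, B4->S, B3->F, B5->F; outcomes B1=F, B3=F, B4=S, B5=F
input #7, n=7: events B1->F, B4->E, B3->F, B5->T; outcomes B1=F, B3=F, B4=E, B5=T
input #8, n=23: events B1->F, B4->S, B3->F, B5->T; outcomes B1=F, B3=F, B4=S, B5=T
input #9, n=32: events B1->F, B4->S, B3->F, B5->T; outcomes B1=F, B3=F, B4=S, B5=T
input #10, n=25: events B1->F, B4->S, B3->F, B5->T; outcomes B1=F, B3=F, B4=S, B5=T
union over the pool: B1=F, B3=F, B4=S, B4=E, B5=T, B5=F
uncovered (4 of 10): B1=T, B2=T, B2=F, B3=T

Answer: B1=T, B2=T, B2=F, B3=T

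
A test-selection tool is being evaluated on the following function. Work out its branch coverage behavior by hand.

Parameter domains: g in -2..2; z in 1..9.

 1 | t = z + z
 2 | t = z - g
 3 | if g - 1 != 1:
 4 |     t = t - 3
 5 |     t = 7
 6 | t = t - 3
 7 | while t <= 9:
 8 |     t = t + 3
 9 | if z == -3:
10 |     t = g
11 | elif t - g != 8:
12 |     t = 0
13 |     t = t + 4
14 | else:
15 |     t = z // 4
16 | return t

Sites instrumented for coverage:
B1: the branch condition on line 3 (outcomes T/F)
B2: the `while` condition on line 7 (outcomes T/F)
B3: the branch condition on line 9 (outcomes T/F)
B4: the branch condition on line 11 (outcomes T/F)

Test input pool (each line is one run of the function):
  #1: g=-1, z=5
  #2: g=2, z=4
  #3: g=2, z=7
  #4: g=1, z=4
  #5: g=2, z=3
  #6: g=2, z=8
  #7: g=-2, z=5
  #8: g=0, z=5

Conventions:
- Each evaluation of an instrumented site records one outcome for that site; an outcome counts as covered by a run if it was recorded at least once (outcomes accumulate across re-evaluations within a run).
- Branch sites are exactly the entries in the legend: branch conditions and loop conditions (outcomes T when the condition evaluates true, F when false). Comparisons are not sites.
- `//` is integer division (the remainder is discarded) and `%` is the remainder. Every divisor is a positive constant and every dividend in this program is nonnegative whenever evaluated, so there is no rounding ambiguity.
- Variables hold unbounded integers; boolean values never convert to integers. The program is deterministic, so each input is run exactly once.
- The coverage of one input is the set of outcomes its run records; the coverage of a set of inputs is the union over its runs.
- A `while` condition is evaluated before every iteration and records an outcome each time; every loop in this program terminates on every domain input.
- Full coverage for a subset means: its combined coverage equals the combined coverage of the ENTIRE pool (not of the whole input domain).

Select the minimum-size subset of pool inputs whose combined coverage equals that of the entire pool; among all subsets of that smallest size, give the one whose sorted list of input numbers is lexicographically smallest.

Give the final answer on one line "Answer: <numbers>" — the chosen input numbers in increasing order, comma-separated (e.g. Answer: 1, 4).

test 1 (g=-1, z=5) fires B1->T, B2->T, B2->T, B2->F, B3->F, B4->T; hits B1=T, B2=T, B2=F, B3=F, B4=T
test 2 (g=2, z=4) fires B1->F, B2->T, B2->T, B2->T, B2->T, B2->F, B3->F, B4->T; hits B1=F, B2=T, B2=F, B3=F, B4=T
test 3 (g=2, z=7) fires B1->F, B2->T, B2->T, B2->T, B2->F, B3->F, B4->T; hits B1=F, B2=T, B2=F, B3=F, B4=T
test 4 (g=1, z=4) fires B1->T, B2->T, B2->T, B2->F, B3->F, B4->T; hits B1=T, B2=T, B2=F, B3=F, B4=T
test 5 (g=2, z=3) fires B1->F, B2->T, B2->T, B2->T, B2->T, B2->F, B3->F, B4->F; hits B1=F, B2=T, B2=F, B3=F, B4=F
test 6 (g=2, z=8) fires B1->F, B2->T, B2->T, B2->T, B2->F, B3->F, B4->T; hits B1=F, B2=T, B2=F, B3=F, B4=T
test 7 (g=-2, z=5) fires B1->T, B2->T, B2->T, B2->F, B3->F, B4->T; hits B1=T, B2=T, B2=F, B3=F, B4=T
test 8 (g=0, z=5) fires B1->T, B2->T, B2->T, B2->F, B3->F, B4->T; hits B1=T, B2=T, B2=F, B3=F, B4=T
union over all inputs: B1=T, B1=F, B2=T, B2=F, B3=F, B4=T, B4=F (7 outcomes)
size 1 is not enough: best union over all size-1 subsets is 5/7
inputs {1, 5} (size 2) cover everything; no size-2 subset with a lexicographically smaller index list covers all 7

Answer: 1, 5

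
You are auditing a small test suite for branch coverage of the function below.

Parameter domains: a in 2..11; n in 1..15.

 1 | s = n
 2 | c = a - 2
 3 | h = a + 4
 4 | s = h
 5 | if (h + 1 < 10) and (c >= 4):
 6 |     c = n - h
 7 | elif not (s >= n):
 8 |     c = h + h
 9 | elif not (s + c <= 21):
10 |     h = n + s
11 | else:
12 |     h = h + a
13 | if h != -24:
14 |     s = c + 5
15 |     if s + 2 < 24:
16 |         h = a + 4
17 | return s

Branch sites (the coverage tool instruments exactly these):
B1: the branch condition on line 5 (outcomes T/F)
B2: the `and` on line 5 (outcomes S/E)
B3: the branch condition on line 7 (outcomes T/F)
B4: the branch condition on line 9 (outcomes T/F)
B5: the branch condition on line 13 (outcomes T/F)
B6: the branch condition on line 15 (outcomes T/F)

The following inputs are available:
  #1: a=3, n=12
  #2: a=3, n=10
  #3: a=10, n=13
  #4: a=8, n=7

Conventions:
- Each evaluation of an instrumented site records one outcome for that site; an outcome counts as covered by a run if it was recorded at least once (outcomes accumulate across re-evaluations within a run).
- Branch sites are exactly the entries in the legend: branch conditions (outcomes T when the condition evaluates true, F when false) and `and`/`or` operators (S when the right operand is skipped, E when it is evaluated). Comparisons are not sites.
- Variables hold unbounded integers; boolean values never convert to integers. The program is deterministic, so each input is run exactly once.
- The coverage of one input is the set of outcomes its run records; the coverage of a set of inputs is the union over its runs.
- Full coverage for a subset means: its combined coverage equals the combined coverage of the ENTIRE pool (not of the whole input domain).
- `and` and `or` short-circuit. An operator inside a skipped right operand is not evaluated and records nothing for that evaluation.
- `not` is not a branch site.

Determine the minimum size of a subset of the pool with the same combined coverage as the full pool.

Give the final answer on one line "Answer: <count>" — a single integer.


test 1 (a=3, n=12) fires B2->E, B1->F, B3->T, B5->T, B6->T; hits B1=F, B2=E, B3=T, B5=T, B6=T
test 2 (a=3, n=10) fires B2->E, B1->F, B3->T, B5->T, B6->T; hits B1=F, B2=E, B3=T, B5=T, B6=T
test 3 (a=10, n=13) fires B2->S, B1->F, B3->F, B4->T, B5->T, B6->T; hits B1=F, B2=S, B3=F, B4=T, B5=T, B6=T
test 4 (a=8, n=7) fires B2->S, B1->F, B3->F, B4->F, B5->T, B6->T; hits B1=F, B2=S, B3=F, B4=F, B5=T, B6=T
pool-wide coverage (9 outcomes): B1=F, B2=S, B2=E, B3=T, B3=F, B4=T, B4=F, B5=T, B6=T
every size-1 subset falls short of the 9 outcomes (best: 6/9)
every size-2 subset falls short of the 9 outcomes (best: 8/9)
size 3: inputs {1, 3, 4} cover all 9 outcomes, and no lexicographically smaller subset of this size does
Answer: 3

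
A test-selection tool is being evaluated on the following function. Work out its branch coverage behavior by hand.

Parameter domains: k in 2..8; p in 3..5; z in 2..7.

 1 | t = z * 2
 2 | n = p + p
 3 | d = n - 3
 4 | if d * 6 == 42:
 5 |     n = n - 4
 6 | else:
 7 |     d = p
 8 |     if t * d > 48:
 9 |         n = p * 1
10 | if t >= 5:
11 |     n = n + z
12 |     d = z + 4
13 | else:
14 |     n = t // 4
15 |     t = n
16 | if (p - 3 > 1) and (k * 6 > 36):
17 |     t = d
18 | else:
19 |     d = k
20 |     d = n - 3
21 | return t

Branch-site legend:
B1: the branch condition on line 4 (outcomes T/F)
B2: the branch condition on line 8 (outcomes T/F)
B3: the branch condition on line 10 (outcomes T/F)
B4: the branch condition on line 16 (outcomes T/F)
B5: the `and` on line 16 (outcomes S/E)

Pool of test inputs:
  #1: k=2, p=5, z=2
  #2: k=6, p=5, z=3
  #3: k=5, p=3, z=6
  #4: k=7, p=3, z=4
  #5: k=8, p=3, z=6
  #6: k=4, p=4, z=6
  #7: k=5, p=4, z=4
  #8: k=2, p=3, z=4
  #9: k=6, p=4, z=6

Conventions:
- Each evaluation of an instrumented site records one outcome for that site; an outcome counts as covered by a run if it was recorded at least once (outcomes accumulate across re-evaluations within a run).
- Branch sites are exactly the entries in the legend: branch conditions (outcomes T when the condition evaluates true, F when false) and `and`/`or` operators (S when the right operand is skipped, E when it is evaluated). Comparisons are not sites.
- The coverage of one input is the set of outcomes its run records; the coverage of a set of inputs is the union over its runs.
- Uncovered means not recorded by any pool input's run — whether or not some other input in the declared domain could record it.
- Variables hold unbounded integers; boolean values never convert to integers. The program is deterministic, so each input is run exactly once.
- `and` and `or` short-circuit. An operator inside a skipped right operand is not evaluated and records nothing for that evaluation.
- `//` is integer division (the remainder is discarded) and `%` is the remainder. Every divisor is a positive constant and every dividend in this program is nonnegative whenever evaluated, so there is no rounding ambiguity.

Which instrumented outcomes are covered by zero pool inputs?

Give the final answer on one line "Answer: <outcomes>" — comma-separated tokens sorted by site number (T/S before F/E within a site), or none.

input #1, k=2, p=5, z=2: outcomes B1=T, B3=F, B4=F, B5=E
input #2, k=6, p=5, z=3: outcomes B1=T, B3=T, B4=F, B5=E
input #3, k=5, p=3, z=6: outcomes B1=F, B2=F, B3=T, B4=F, B5=S
input #4, k=7, p=3, z=4: outcomes B1=F, B2=F, B3=T, B4=F, B5=S
input #5, k=8, p=3, z=6: outcomes B1=F, B2=F, B3=T, B4=F, B5=S
input #6, k=4, p=4, z=6: outcomes B1=F, B2=F, B3=T, B4=F, B5=S
input #7, k=5, p=4, z=4: outcomes B1=F, B2=F, B3=T, B4=F, B5=S
input #8, k=2, p=3, z=4: outcomes B1=F, B2=F, B3=T, B4=F, B5=S
input #9, k=6, p=4, z=6: outcomes B1=F, B2=F, B3=T, B4=F, B5=S
union over the pool: B1=T, B1=F, B2=F, B3=T, B3=F, B4=F, B5=S, B5=E
uncovered (2 of 10): B2=T, B4=T

Answer: B2=T, B4=T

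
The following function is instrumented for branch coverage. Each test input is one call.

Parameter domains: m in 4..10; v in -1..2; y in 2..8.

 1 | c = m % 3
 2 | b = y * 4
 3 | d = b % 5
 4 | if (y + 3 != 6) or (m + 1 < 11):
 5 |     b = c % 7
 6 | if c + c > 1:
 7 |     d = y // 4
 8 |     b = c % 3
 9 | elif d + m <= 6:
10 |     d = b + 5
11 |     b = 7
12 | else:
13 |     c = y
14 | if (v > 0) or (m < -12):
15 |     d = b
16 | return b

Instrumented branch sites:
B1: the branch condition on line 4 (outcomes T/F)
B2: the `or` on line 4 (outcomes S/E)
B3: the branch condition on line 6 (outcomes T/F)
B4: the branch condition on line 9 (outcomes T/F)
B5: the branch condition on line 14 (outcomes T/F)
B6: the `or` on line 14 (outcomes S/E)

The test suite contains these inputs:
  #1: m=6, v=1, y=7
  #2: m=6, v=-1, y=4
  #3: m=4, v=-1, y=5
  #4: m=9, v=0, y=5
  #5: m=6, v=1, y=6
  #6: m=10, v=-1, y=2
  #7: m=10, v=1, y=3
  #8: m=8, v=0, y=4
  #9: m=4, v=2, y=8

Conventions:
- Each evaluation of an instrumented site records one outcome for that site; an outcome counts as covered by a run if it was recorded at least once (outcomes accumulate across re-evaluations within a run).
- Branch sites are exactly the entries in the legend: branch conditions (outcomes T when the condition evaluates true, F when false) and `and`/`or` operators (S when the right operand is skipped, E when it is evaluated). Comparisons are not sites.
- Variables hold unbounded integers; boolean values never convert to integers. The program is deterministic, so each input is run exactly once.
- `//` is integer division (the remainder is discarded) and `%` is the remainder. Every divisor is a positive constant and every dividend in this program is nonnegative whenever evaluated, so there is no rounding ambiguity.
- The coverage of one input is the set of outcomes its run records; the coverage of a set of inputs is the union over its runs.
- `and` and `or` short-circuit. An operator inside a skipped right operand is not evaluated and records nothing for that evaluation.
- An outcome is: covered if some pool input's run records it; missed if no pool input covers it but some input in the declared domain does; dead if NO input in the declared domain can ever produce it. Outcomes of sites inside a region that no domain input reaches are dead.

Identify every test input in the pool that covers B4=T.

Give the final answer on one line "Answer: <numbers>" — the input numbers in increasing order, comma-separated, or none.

input #1 (m=6, v=1, y=7): misses B4=T
input #2 (m=6, v=-1, y=4): misses B4=T
input #3 (m=4, v=-1, y=5): misses B4=T
input #4 (m=9, v=0, y=5): misses B4=T
input #5 (m=6, v=1, y=6): misses B4=T
input #6 (m=10, v=-1, y=2): misses B4=T
input #7 (m=10, v=1, y=3): misses B4=T
input #8 (m=8, v=0, y=4): misses B4=T
input #9 (m=4, v=2, y=8): misses B4=T

Answer: none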